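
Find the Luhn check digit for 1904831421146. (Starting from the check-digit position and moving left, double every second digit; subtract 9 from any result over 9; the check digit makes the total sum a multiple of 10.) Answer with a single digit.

Partial digits right→left: 6 4 1 1 2 4 1 3 8 4 0 9 1
Double every second digit counting from the check-digit position (so the 1st, 3rd, 5th, ... of the partial from the right).
  doubled (with −9 where >9): 3 2 4 2 7 0 2 → sum 20
  kept as-is: 4 1 4 3 4 9 → sum 25
Total = 20 + 25 = 45.
Check digit = (10 − (45 mod 10)) mod 10 = 5.

5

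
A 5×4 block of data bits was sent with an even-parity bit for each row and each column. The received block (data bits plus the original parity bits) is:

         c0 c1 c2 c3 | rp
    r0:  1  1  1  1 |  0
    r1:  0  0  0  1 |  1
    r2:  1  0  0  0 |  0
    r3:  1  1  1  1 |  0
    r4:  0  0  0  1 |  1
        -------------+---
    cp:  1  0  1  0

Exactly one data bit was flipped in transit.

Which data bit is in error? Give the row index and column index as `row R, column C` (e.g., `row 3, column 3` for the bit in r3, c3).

row 2, column 2

Recompute each row's even parity and compare to rp:
  r0: data parity 0, sent rp 0 → ok
  r1: data parity 1, sent rp 1 → ok
  r2: data parity 1, sent rp 0 → mismatch
  r3: data parity 0, sent rp 0 → ok
  r4: data parity 1, sent rp 1 → ok
Recompute each column's even parity and compare to cp:
  c0: data parity 1, sent cp 1 → ok
  c1: data parity 0, sent cp 0 → ok
  c2: data parity 0, sent cp 1 → mismatch
  c3: data parity 0, sent cp 0 → ok
Exactly one row (r2) and one column (c2) fail → the flipped bit is at their intersection.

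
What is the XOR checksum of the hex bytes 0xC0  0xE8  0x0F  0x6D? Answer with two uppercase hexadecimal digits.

4A

XOR the bytes together:
  start with 0xC0
  0xC0 ⊕ 0xE8 = 0x28
  0x28 ⊕ 0x0F = 0x27
  0x27 ⊕ 0x6D = 0x4A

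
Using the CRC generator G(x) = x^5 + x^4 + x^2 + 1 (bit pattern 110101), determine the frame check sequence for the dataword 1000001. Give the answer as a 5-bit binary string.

11011

Append 5 zeros: 100000100000. Divide by 110101 (XOR where the leading bit is 1):
  pos 0: 100000 XOR 110101 = 010101
  pos 1: 101011 XOR 110101 = 011110
  pos 2: 111100 XOR 110101 = 001001
  pos 4: 100100 XOR 110101 = 010001
  pos 5: 100010 XOR 110101 = 010111
  pos 6: 101110 XOR 110101 = 011011
Remainder (last 5 bits) = 11011. This is the CRC / FCS.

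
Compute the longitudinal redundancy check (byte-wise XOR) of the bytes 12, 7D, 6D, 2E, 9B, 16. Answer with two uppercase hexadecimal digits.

XOR the bytes together:
  start with 0x12
  0x12 ⊕ 0x7D = 0x6F
  0x6F ⊕ 0x6D = 0x02
  0x02 ⊕ 0x2E = 0x2C
  0x2C ⊕ 0x9B = 0xB7
  0xB7 ⊕ 0x16 = 0xA1

A1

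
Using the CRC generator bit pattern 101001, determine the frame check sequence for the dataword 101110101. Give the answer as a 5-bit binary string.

Append 5 zeros: 10111010100000. Divide by 101001 (XOR where the leading bit is 1):
  pos 0: 101110 XOR 101001 = 000111
  pos 3: 111101 XOR 101001 = 010100
  pos 4: 101000 XOR 101001 = 000001
Remainder (last 5 bits) = 10000. This is the CRC / FCS.

10000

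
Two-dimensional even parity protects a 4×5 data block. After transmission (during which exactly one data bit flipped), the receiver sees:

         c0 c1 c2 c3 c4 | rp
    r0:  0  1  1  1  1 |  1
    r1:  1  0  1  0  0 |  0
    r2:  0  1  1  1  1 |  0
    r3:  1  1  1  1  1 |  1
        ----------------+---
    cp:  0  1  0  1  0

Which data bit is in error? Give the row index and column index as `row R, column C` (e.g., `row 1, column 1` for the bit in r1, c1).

row 0, column 4

Recompute each row's even parity and compare to rp:
  r0: data parity 0, sent rp 1 → mismatch
  r1: data parity 0, sent rp 0 → ok
  r2: data parity 0, sent rp 0 → ok
  r3: data parity 1, sent rp 1 → ok
Recompute each column's even parity and compare to cp:
  c0: data parity 0, sent cp 0 → ok
  c1: data parity 1, sent cp 1 → ok
  c2: data parity 0, sent cp 0 → ok
  c3: data parity 1, sent cp 1 → ok
  c4: data parity 1, sent cp 0 → mismatch
Exactly one row (r0) and one column (c4) fail → the flipped bit is at their intersection.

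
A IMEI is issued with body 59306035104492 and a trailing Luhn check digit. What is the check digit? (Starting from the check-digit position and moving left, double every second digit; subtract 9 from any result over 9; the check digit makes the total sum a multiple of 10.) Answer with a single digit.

Partial digits right→left: 2 9 4 4 0 1 5 3 0 6 0 3 9 5
Double every second digit counting from the check-digit position (so the 1st, 3rd, 5th, ... of the partial from the right).
  doubled (with −9 where >9): 4 8 0 1 0 0 9 → sum 22
  kept as-is: 9 4 1 3 6 3 5 → sum 31
Total = 22 + 31 = 53.
Check digit = (10 − (53 mod 10)) mod 10 = 7.

7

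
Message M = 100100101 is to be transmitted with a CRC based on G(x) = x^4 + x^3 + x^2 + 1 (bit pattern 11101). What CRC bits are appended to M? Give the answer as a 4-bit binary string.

Append 4 zeros: 1001001010000. Divide by 11101 (XOR where the leading bit is 1):
  pos 0: 10010 XOR 11101 = 01111
  pos 1: 11110 XOR 11101 = 00011
  pos 4: 11101 XOR 11101 = 00000
Remainder (last 4 bits) = 0000. This is the CRC / FCS.

0000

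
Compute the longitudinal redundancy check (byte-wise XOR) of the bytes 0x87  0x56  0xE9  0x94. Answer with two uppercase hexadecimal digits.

AC

XOR the bytes together:
  start with 0x87
  0x87 ⊕ 0x56 = 0xD1
  0xD1 ⊕ 0xE9 = 0x38
  0x38 ⊕ 0x94 = 0xAC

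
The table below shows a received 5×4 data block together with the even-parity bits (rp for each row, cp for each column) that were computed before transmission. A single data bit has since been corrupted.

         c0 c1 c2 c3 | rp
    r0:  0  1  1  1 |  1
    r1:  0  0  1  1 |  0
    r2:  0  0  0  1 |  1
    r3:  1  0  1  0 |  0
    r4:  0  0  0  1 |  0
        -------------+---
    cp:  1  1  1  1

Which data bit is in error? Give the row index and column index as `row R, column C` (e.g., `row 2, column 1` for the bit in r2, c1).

Recompute each row's even parity and compare to rp:
  r0: data parity 1, sent rp 1 → ok
  r1: data parity 0, sent rp 0 → ok
  r2: data parity 1, sent rp 1 → ok
  r3: data parity 0, sent rp 0 → ok
  r4: data parity 1, sent rp 0 → mismatch
Recompute each column's even parity and compare to cp:
  c0: data parity 1, sent cp 1 → ok
  c1: data parity 1, sent cp 1 → ok
  c2: data parity 1, sent cp 1 → ok
  c3: data parity 0, sent cp 1 → mismatch
Exactly one row (r4) and one column (c3) fail → the flipped bit is at their intersection.

row 4, column 3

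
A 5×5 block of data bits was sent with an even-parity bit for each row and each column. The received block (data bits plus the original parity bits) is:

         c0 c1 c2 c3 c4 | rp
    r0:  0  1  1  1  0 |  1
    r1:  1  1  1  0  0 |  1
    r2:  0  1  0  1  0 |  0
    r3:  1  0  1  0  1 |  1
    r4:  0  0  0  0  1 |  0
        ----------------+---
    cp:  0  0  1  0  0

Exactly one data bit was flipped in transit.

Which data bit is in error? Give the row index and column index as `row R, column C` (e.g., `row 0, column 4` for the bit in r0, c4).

Recompute each row's even parity and compare to rp:
  r0: data parity 1, sent rp 1 → ok
  r1: data parity 1, sent rp 1 → ok
  r2: data parity 0, sent rp 0 → ok
  r3: data parity 1, sent rp 1 → ok
  r4: data parity 1, sent rp 0 → mismatch
Recompute each column's even parity and compare to cp:
  c0: data parity 0, sent cp 0 → ok
  c1: data parity 1, sent cp 0 → mismatch
  c2: data parity 1, sent cp 1 → ok
  c3: data parity 0, sent cp 0 → ok
  c4: data parity 0, sent cp 0 → ok
Exactly one row (r4) and one column (c1) fail → the flipped bit is at their intersection.

row 4, column 1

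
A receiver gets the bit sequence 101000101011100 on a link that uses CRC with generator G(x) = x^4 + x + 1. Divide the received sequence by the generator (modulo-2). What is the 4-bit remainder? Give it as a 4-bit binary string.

0000

Modulo-2 division of 101000101011100 by 10011:
  pos 0: 10100 XOR 10011 = 00111
  pos 2: 11101 XOR 10011 = 01110
  pos 3: 11100 XOR 10011 = 01111
  pos 4: 11111 XOR 10011 = 01100
  pos 5: 11000 XOR 10011 = 01011
  pos 6: 10111 XOR 10011 = 00100
  pos 8: 10011 XOR 10011 = 00000
Remainder = 0000 (zero — the frame passes the CRC check).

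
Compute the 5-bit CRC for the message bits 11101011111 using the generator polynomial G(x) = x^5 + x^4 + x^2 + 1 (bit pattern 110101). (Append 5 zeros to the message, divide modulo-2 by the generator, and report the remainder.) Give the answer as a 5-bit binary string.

Append 5 zeros: 1110101111100000. Divide by 110101 (XOR where the leading bit is 1):
  pos 0: 111010 XOR 110101 = 001111
  pos 2: 111111 XOR 110101 = 001010
  pos 4: 101011 XOR 110101 = 011110
  pos 5: 111101 XOR 110101 = 001000
  pos 7: 100000 XOR 110101 = 010101
  pos 8: 101010 XOR 110101 = 011111
  pos 9: 111110 XOR 110101 = 001011
Remainder (last 5 bits) = 10110. This is the CRC / FCS.

10110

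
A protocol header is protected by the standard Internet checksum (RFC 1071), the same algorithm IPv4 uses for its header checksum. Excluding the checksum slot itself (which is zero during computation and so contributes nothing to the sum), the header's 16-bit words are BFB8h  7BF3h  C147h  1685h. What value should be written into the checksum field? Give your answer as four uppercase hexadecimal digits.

One's-complement addition (fold any carry out of bit 15 back into bit 0):
  0xBFB8 + 0x7BF3 = 0x13BAB → wrap carry → 0x3BAC
  0x3BAC + 0xC147 = 0x0FCF3
  0xFCF3 + 0x1685 = 0x11378 → wrap carry → 0x1379
One's-complement sum = 0x1379.
Checksum = ~0x1379 & 0xFFFF = 0xEC86.

EC86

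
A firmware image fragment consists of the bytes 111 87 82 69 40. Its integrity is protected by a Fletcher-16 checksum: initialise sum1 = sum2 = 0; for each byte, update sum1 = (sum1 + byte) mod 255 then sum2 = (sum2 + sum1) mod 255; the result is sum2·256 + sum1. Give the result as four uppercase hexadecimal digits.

Running sums (mod 255):
  after byte 0 (111): sum1=111, sum2=111
  after byte 1 (87): sum1=198, sum2=54
  after byte 2 (82): sum1=25, sum2=79
  after byte 3 (69): sum1=94, sum2=173
  after byte 4 (40): sum1=134, sum2=52
Checksum = sum2·256 + sum1 = 52·256 + 134 = 13446 = 0x3486.

3486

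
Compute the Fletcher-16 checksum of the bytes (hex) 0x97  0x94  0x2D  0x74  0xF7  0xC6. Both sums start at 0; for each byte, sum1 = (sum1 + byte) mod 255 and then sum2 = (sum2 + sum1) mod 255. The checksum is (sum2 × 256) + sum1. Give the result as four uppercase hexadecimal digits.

Running sums (mod 255):
  after byte 0 (0x97): sum1=151, sum2=151
  after byte 1 (0x94): sum1=44, sum2=195
  after byte 2 (0x2D): sum1=89, sum2=29
  after byte 3 (0x74): sum1=205, sum2=234
  after byte 4 (0xF7): sum1=197, sum2=176
  after byte 5 (0xC6): sum1=140, sum2=61
Checksum = sum2·256 + sum1 = 61·256 + 140 = 15756 = 0x3D8C.

3D8C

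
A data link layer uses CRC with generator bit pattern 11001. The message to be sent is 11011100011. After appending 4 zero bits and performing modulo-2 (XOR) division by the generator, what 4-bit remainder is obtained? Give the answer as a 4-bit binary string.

1010

Append 4 zeros: 110111000110000. Divide by 11001 (XOR where the leading bit is 1):
  pos 0: 11011 XOR 11001 = 00010
  pos 3: 10100 XOR 11001 = 01101
  pos 4: 11010 XOR 11001 = 00011
  pos 7: 11110 XOR 11001 = 00111
  pos 9: 11100 XOR 11001 = 00101
Remainder (last 4 bits) = 1010. This is the CRC / FCS.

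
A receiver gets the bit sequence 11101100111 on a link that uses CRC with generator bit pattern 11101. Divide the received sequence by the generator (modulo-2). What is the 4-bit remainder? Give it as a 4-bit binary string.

Modulo-2 division of 11101100111 by 11101:
  pos 0: 11101 XOR 11101 = 00000
  pos 5: 10011 XOR 11101 = 01110
  pos 6: 11101 XOR 11101 = 00000
Remainder = 0000 (zero — the frame passes the CRC check).

0000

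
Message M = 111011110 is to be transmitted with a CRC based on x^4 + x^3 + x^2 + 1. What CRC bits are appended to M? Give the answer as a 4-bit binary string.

Append 4 zeros: 1110111100000. Divide by 11101 (XOR where the leading bit is 1):
  pos 0: 11101 XOR 11101 = 00000
  pos 5: 11100 XOR 11101 = 00001
Remainder (last 4 bits) = 1000. This is the CRC / FCS.

1000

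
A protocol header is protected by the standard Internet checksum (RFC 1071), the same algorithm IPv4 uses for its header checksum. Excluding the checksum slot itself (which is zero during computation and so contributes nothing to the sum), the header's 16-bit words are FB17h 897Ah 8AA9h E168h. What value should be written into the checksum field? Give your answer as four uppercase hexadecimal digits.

0F5B

One's-complement addition (fold any carry out of bit 15 back into bit 0):
  0xFB17 + 0x897A = 0x18491 → wrap carry → 0x8492
  0x8492 + 0x8AA9 = 0x10F3B → wrap carry → 0x0F3C
  0x0F3C + 0xE168 = 0x0F0A4
One's-complement sum = 0xF0A4.
Checksum = ~0xF0A4 & 0xFFFF = 0x0F5B.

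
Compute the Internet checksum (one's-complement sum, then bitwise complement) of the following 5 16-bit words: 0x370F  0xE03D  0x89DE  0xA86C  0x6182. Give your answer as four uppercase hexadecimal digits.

One's-complement addition (fold any carry out of bit 15 back into bit 0):
  0x370F + 0xE03D = 0x1174C → wrap carry → 0x174D
  0x174D + 0x89DE = 0x0A12B
  0xA12B + 0xA86C = 0x14997 → wrap carry → 0x4998
  0x4998 + 0x6182 = 0x0AB1A
One's-complement sum = 0xAB1A.
Checksum = ~0xAB1A & 0xFFFF = 0x54E5.

54E5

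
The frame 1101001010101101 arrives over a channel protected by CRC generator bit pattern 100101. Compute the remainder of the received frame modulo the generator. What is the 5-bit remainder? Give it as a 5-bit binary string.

01010

Modulo-2 division of 1101001010101101 by 100101:
  pos 0: 110100 XOR 100101 = 010001
  pos 1: 100011 XOR 100101 = 000110
  pos 4: 110010 XOR 100101 = 010111
  pos 5: 101111 XOR 100101 = 001010
  pos 7: 101001 XOR 100101 = 001100
  pos 9: 110010 XOR 100101 = 010111
  pos 10: 101111 XOR 100101 = 001010
Remainder = 01010 (nonzero — an error is detected).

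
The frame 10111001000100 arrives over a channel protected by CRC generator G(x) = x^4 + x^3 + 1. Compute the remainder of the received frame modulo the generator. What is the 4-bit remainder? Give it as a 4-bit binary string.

Modulo-2 division of 10111001000100 by 11001:
  pos 0: 10111 XOR 11001 = 01110
  pos 1: 11100 XOR 11001 = 00101
  pos 3: 10101 XOR 11001 = 01100
  pos 4: 11000 XOR 11001 = 00001
  pos 8: 10010 XOR 11001 = 01011
  pos 9: 10110 XOR 11001 = 01111
Remainder = 1111 (nonzero — an error is detected).

1111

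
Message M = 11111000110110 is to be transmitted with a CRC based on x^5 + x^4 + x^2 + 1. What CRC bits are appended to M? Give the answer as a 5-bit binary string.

11111

Append 5 zeros: 1111100011011000000. Divide by 110101 (XOR where the leading bit is 1):
  pos 0: 111110 XOR 110101 = 001011
  pos 2: 101100 XOR 110101 = 011001
  pos 3: 110011 XOR 110101 = 000110
  pos 6: 110101 XOR 110101 = 000000
  pos 12: 100000 XOR 110101 = 010101
  pos 13: 101010 XOR 110101 = 011111
Remainder (last 5 bits) = 11111. This is the CRC / FCS.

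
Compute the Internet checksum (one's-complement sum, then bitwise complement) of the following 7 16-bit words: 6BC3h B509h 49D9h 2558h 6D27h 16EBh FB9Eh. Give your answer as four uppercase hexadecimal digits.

F04F

One's-complement addition (fold any carry out of bit 15 back into bit 0):
  0x6BC3 + 0xB509 = 0x120CC → wrap carry → 0x20CD
  0x20CD + 0x49D9 = 0x06AA6
  0x6AA6 + 0x2558 = 0x08FFE
  0x8FFE + 0x6D27 = 0x0FD25
  0xFD25 + 0x16EB = 0x11410 → wrap carry → 0x1411
  0x1411 + 0xFB9E = 0x10FAF → wrap carry → 0x0FB0
One's-complement sum = 0x0FB0.
Checksum = ~0x0FB0 & 0xFFFF = 0xF04F.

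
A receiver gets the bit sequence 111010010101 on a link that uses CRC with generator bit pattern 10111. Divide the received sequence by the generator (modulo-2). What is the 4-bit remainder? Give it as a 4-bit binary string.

1000

Modulo-2 division of 111010010101 by 10111:
  pos 0: 11101 XOR 10111 = 01010
  pos 1: 10100 XOR 10111 = 00011
  pos 4: 11010 XOR 10111 = 01101
  pos 5: 11011 XOR 10111 = 01100
  pos 6: 11000 XOR 10111 = 01111
  pos 7: 11111 XOR 10111 = 01000
Remainder = 1000 (nonzero — an error is detected).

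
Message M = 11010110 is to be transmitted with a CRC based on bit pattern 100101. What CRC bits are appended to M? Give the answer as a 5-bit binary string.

Append 5 zeros: 1101011000000. Divide by 100101 (XOR where the leading bit is 1):
  pos 0: 110101 XOR 100101 = 010000
  pos 1: 100001 XOR 100101 = 000100
  pos 4: 100000 XOR 100101 = 000101
  pos 7: 101000 XOR 100101 = 001101
Remainder (last 5 bits) = 01101. This is the CRC / FCS.

01101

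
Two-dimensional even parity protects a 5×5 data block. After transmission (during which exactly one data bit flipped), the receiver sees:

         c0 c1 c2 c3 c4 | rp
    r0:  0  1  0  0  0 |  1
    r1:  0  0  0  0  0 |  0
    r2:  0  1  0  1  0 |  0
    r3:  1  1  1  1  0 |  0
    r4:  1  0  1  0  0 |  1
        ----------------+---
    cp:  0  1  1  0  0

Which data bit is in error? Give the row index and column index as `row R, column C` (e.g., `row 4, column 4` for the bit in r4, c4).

Recompute each row's even parity and compare to rp:
  r0: data parity 1, sent rp 1 → ok
  r1: data parity 0, sent rp 0 → ok
  r2: data parity 0, sent rp 0 → ok
  r3: data parity 0, sent rp 0 → ok
  r4: data parity 0, sent rp 1 → mismatch
Recompute each column's even parity and compare to cp:
  c0: data parity 0, sent cp 0 → ok
  c1: data parity 1, sent cp 1 → ok
  c2: data parity 0, sent cp 1 → mismatch
  c3: data parity 0, sent cp 0 → ok
  c4: data parity 0, sent cp 0 → ok
Exactly one row (r4) and one column (c2) fail → the flipped bit is at their intersection.

row 4, column 2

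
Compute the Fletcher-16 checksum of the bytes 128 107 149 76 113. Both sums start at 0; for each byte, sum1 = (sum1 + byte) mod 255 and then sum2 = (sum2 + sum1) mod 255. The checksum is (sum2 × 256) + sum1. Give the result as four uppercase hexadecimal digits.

FA3F

Running sums (mod 255):
  after byte 0 (128): sum1=128, sum2=128
  after byte 1 (107): sum1=235, sum2=108
  after byte 2 (149): sum1=129, sum2=237
  after byte 3 (76): sum1=205, sum2=187
  after byte 4 (113): sum1=63, sum2=250
Checksum = sum2·256 + sum1 = 250·256 + 63 = 64063 = 0xFA3F.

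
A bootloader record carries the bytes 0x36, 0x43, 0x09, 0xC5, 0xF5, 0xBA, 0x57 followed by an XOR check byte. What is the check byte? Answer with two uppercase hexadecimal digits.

XOR the bytes together:
  start with 0x36
  0x36 ⊕ 0x43 = 0x75
  0x75 ⊕ 0x09 = 0x7C
  0x7C ⊕ 0xC5 = 0xB9
  0xB9 ⊕ 0xF5 = 0x4C
  0x4C ⊕ 0xBA = 0xF6
  0xF6 ⊕ 0x57 = 0xA1

A1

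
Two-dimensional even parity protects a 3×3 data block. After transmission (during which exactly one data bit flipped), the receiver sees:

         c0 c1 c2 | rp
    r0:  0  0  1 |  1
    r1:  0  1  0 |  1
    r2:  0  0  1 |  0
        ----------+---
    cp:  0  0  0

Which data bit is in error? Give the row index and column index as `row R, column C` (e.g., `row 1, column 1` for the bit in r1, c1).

row 2, column 1

Recompute each row's even parity and compare to rp:
  r0: data parity 1, sent rp 1 → ok
  r1: data parity 1, sent rp 1 → ok
  r2: data parity 1, sent rp 0 → mismatch
Recompute each column's even parity and compare to cp:
  c0: data parity 0, sent cp 0 → ok
  c1: data parity 1, sent cp 0 → mismatch
  c2: data parity 0, sent cp 0 → ok
Exactly one row (r2) and one column (c1) fail → the flipped bit is at their intersection.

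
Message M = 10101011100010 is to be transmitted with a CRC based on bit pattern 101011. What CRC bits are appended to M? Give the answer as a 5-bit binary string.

Append 5 zeros: 1010101110001000000. Divide by 101011 (XOR where the leading bit is 1):
  pos 0: 101010 XOR 101011 = 000001
  pos 5: 111100 XOR 101011 = 010111
  pos 6: 101110 XOR 101011 = 000101
  pos 9: 101100 XOR 101011 = 000111
  pos 12: 111000 XOR 101011 = 010011
  pos 13: 100110 XOR 101011 = 001101
Remainder (last 5 bits) = 01101. This is the CRC / FCS.

01101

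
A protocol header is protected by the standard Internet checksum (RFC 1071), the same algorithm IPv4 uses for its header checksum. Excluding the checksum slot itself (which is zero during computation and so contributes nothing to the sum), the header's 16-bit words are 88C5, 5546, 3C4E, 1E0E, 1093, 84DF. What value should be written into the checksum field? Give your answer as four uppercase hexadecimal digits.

3225

One's-complement addition (fold any carry out of bit 15 back into bit 0):
  0x88C5 + 0x5546 = 0x0DE0B
  0xDE0B + 0x3C4E = 0x11A59 → wrap carry → 0x1A5A
  0x1A5A + 0x1E0E = 0x03868
  0x3868 + 0x1093 = 0x048FB
  0x48FB + 0x84DF = 0x0CDDA
One's-complement sum = 0xCDDA.
Checksum = ~0xCDDA & 0xFFFF = 0x3225.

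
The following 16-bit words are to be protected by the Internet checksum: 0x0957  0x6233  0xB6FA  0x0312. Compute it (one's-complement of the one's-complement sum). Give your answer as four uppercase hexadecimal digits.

One's-complement addition (fold any carry out of bit 15 back into bit 0):
  0x0957 + 0x6233 = 0x06B8A
  0x6B8A + 0xB6FA = 0x12284 → wrap carry → 0x2285
  0x2285 + 0x0312 = 0x02597
One's-complement sum = 0x2597.
Checksum = ~0x2597 & 0xFFFF = 0xDA68.

DA68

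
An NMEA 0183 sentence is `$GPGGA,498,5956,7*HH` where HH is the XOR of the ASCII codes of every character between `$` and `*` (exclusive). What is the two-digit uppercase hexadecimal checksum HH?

77

XOR the ASCII codes of the payload characters:
  'G' = 0x47 → acc = 0x47
  'P' = 0x50 → acc = 0x17
  'G' = 0x47 → acc = 0x50
  'G' = 0x47 → acc = 0x17
  'A' = 0x41 → acc = 0x56
  ',' = 0x2C → acc = 0x7A
  '4' = 0x34 → acc = 0x4E
  '9' = 0x39 → acc = 0x77
  '8' = 0x38 → acc = 0x4F
  ',' = 0x2C → acc = 0x63
  '5' = 0x35 → acc = 0x56
  '9' = 0x39 → acc = 0x6F
  '5' = 0x35 → acc = 0x5A
  '6' = 0x36 → acc = 0x6C
  ',' = 0x2C → acc = 0x40
  '7' = 0x37 → acc = 0x77
Checksum = 0x77.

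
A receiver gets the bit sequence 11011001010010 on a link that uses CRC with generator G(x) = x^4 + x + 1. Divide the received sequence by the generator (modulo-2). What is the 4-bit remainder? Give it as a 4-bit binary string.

Modulo-2 division of 11011001010010 by 10011:
  pos 0: 11011 XOR 10011 = 01000
  pos 1: 10000 XOR 10011 = 00011
  pos 4: 11010 XOR 10011 = 01001
  pos 5: 10011 XOR 10011 = 00000
Remainder = 0010 (nonzero — an error is detected).

0010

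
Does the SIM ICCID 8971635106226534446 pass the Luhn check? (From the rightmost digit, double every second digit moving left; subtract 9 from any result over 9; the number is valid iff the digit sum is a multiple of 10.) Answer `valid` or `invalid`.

valid

From the right, keep odd positions and double even positions (subtract 9 from any doubled value over 9):
  doubled (positions 2,4,...): 8 8 1 4 3 2 6 2 9 → sum 43
  kept (positions 1,3,...): 6 4 3 6 2 0 5 6 7 8 → sum 47
Total = 90.
90 mod 10 = 0, so the number is valid.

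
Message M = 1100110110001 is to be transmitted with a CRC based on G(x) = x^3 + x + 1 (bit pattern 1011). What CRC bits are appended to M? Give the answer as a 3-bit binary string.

110

Append 3 zeros: 1100110110001000. Divide by 1011 (XOR where the leading bit is 1):
  pos 0: 1100 XOR 1011 = 0111
  pos 1: 1111 XOR 1011 = 0100
  pos 2: 1001 XOR 1011 = 0010
  pos 4: 1001 XOR 1011 = 0010
  pos 6: 1010 XOR 1011 = 0001
  pos 9: 1001 XOR 1011 = 0010
  pos 11: 1000 XOR 1011 = 0011
Remainder (last 3 bits) = 110. This is the CRC / FCS.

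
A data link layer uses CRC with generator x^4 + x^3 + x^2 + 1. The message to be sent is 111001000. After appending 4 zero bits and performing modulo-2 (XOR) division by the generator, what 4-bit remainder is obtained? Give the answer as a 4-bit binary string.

0011

Append 4 zeros: 1110010000000. Divide by 11101 (XOR where the leading bit is 1):
  pos 0: 11100 XOR 11101 = 00001
  pos 4: 11000 XOR 11101 = 00101
  pos 6: 10100 XOR 11101 = 01001
  pos 7: 10010 XOR 11101 = 01111
  pos 8: 11110 XOR 11101 = 00011
Remainder (last 4 bits) = 0011. This is the CRC / FCS.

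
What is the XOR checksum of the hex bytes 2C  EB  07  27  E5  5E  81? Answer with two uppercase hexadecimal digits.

XOR the bytes together:
  start with 0x2C
  0x2C ⊕ 0xEB = 0xC7
  0xC7 ⊕ 0x07 = 0xC0
  0xC0 ⊕ 0x27 = 0xE7
  0xE7 ⊕ 0xE5 = 0x02
  0x02 ⊕ 0x5E = 0x5C
  0x5C ⊕ 0x81 = 0xDD

DD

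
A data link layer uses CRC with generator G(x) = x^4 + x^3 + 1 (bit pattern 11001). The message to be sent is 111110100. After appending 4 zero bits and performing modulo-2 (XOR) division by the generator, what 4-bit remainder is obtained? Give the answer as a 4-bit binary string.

0000

Append 4 zeros: 1111101000000. Divide by 11001 (XOR where the leading bit is 1):
  pos 0: 11111 XOR 11001 = 00110
  pos 2: 11001 XOR 11001 = 00000
Remainder (last 4 bits) = 0000. This is the CRC / FCS.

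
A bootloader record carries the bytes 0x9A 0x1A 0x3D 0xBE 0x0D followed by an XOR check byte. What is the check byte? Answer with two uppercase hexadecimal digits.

XOR the bytes together:
  start with 0x9A
  0x9A ⊕ 0x1A = 0x80
  0x80 ⊕ 0x3D = 0xBD
  0xBD ⊕ 0xBE = 0x03
  0x03 ⊕ 0x0D = 0x0E

0E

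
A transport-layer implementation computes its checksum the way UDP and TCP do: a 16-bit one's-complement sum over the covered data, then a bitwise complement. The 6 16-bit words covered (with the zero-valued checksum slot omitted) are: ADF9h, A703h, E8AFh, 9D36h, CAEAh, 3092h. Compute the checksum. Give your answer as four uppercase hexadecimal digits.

299F

One's-complement addition (fold any carry out of bit 15 back into bit 0):
  0xADF9 + 0xA703 = 0x154FC → wrap carry → 0x54FD
  0x54FD + 0xE8AF = 0x13DAC → wrap carry → 0x3DAD
  0x3DAD + 0x9D36 = 0x0DAE3
  0xDAE3 + 0xCAEA = 0x1A5CD → wrap carry → 0xA5CE
  0xA5CE + 0x3092 = 0x0D660
One's-complement sum = 0xD660.
Checksum = ~0xD660 & 0xFFFF = 0x299F.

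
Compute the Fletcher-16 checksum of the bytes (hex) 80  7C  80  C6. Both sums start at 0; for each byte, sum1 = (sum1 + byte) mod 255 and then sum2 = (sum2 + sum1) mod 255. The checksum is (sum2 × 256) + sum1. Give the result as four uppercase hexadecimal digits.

Running sums (mod 255):
  after byte 0 (80): sum1=128, sum2=128
  after byte 1 (7C): sum1=252, sum2=125
  after byte 2 (80): sum1=125, sum2=250
  after byte 3 (C6): sum1=68, sum2=63
Checksum = sum2·256 + sum1 = 63·256 + 68 = 16196 = 0x3F44.

3F44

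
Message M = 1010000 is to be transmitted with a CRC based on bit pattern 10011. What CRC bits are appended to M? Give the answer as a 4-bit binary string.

0010

Append 4 zeros: 10100000000. Divide by 10011 (XOR where the leading bit is 1):
  pos 0: 10100 XOR 10011 = 00111
  pos 2: 11100 XOR 10011 = 01111
  pos 3: 11110 XOR 10011 = 01101
  pos 4: 11010 XOR 10011 = 01001
  pos 5: 10010 XOR 10011 = 00001
Remainder (last 4 bits) = 0010. This is the CRC / FCS.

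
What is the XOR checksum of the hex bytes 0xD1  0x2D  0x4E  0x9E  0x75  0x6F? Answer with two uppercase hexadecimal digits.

XOR the bytes together:
  start with 0xD1
  0xD1 ⊕ 0x2D = 0xFC
  0xFC ⊕ 0x4E = 0xB2
  0xB2 ⊕ 0x9E = 0x2C
  0x2C ⊕ 0x75 = 0x59
  0x59 ⊕ 0x6F = 0x36

36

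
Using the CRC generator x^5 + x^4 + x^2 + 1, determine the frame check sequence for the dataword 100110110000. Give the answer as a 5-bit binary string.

01101

Append 5 zeros: 10011011000000000. Divide by 110101 (XOR where the leading bit is 1):
  pos 0: 100110 XOR 110101 = 010011
  pos 1: 100111 XOR 110101 = 010010
  pos 2: 100101 XOR 110101 = 010000
  pos 3: 100000 XOR 110101 = 010101
  pos 4: 101010 XOR 110101 = 011111
  pos 5: 111110 XOR 110101 = 001011
  pos 7: 101100 XOR 110101 = 011001
  pos 8: 110010 XOR 110101 = 000111
  pos 11: 111000 XOR 110101 = 001101
Remainder (last 5 bits) = 01101. This is the CRC / FCS.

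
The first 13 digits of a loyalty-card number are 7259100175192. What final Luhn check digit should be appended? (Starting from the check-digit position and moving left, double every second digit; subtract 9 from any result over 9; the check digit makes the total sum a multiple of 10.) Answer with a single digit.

5

Partial digits right→left: 2 9 1 5 7 1 0 0 1 9 5 2 7
Double every second digit counting from the check-digit position (so the 1st, 3rd, 5th, ... of the partial from the right).
  doubled (with −9 where >9): 4 2 5 0 2 1 5 → sum 19
  kept as-is: 9 5 1 0 9 2 → sum 26
Total = 19 + 26 = 45.
Check digit = (10 − (45 mod 10)) mod 10 = 5.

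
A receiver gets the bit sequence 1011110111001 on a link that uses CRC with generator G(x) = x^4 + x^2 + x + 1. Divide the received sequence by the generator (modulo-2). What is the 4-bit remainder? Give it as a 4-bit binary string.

Modulo-2 division of 1011110111001 by 10111:
  pos 0: 10111 XOR 10111 = 00000
  pos 5: 10111 XOR 10111 = 00000
Remainder = 0001 (nonzero — an error is detected).

0001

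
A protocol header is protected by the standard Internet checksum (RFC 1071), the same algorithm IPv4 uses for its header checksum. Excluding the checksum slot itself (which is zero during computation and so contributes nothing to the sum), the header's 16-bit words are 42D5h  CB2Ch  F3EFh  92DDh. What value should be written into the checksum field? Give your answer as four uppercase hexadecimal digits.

6B30

One's-complement addition (fold any carry out of bit 15 back into bit 0):
  0x42D5 + 0xCB2C = 0x10E01 → wrap carry → 0x0E02
  0x0E02 + 0xF3EF = 0x101F1 → wrap carry → 0x01F2
  0x01F2 + 0x92DD = 0x094CF
One's-complement sum = 0x94CF.
Checksum = ~0x94CF & 0xFFFF = 0x6B30.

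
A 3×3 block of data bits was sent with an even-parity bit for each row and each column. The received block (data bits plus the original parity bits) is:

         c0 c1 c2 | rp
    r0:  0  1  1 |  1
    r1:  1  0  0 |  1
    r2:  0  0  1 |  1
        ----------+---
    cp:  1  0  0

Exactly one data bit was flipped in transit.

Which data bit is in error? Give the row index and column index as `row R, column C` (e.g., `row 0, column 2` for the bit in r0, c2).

row 0, column 1

Recompute each row's even parity and compare to rp:
  r0: data parity 0, sent rp 1 → mismatch
  r1: data parity 1, sent rp 1 → ok
  r2: data parity 1, sent rp 1 → ok
Recompute each column's even parity and compare to cp:
  c0: data parity 1, sent cp 1 → ok
  c1: data parity 1, sent cp 0 → mismatch
  c2: data parity 0, sent cp 0 → ok
Exactly one row (r0) and one column (c1) fail → the flipped bit is at their intersection.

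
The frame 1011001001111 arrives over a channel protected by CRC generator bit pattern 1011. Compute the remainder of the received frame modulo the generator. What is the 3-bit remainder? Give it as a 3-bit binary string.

001

Modulo-2 division of 1011001001111 by 1011:
  pos 0: 1011 XOR 1011 = 0000
  pos 6: 1001 XOR 1011 = 0010
  pos 8: 1011 XOR 1011 = 0000
Remainder = 001 (nonzero — an error is detected).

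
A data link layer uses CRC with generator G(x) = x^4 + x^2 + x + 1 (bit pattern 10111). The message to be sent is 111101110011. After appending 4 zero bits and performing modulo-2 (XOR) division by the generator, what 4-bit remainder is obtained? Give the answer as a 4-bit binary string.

0001

Append 4 zeros: 1111011100110000. Divide by 10111 (XOR where the leading bit is 1):
  pos 0: 11110 XOR 10111 = 01001
  pos 1: 10011 XOR 10111 = 00100
  pos 3: 10011 XOR 10111 = 00100
  pos 5: 10000 XOR 10111 = 00111
  pos 7: 11111 XOR 10111 = 01000
  pos 8: 10000 XOR 10111 = 00111
  pos 10: 11100 XOR 10111 = 01011
  pos 11: 10110 XOR 10111 = 00001
Remainder (last 4 bits) = 0001. This is the CRC / FCS.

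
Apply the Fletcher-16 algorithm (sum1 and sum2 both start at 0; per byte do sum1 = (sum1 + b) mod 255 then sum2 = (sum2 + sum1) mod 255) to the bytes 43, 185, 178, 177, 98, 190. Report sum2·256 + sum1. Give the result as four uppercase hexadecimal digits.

Running sums (mod 255):
  after byte 0 (43): sum1=43, sum2=43
  after byte 1 (185): sum1=228, sum2=16
  after byte 2 (178): sum1=151, sum2=167
  after byte 3 (177): sum1=73, sum2=240
  after byte 4 (98): sum1=171, sum2=156
  after byte 5 (190): sum1=106, sum2=7
Checksum = sum2·256 + sum1 = 7·256 + 106 = 1898 = 0x076A.

076A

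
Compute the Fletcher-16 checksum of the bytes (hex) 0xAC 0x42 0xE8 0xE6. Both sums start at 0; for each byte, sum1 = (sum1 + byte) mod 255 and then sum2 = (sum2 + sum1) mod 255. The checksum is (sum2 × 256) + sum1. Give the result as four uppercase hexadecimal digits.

Running sums (mod 255):
  after byte 0 (0xAC): sum1=172, sum2=172
  after byte 1 (0x42): sum1=238, sum2=155
  after byte 2 (0xE8): sum1=215, sum2=115
  after byte 3 (0xE6): sum1=190, sum2=50
Checksum = sum2·256 + sum1 = 50·256 + 190 = 12990 = 0x32BE.

32BE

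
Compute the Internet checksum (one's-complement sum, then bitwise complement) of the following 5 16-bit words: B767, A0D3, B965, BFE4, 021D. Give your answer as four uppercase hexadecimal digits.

2C5D

One's-complement addition (fold any carry out of bit 15 back into bit 0):
  0xB767 + 0xA0D3 = 0x1583A → wrap carry → 0x583B
  0x583B + 0xB965 = 0x111A0 → wrap carry → 0x11A1
  0x11A1 + 0xBFE4 = 0x0D185
  0xD185 + 0x021D = 0x0D3A2
One's-complement sum = 0xD3A2.
Checksum = ~0xD3A2 & 0xFFFF = 0x2C5D.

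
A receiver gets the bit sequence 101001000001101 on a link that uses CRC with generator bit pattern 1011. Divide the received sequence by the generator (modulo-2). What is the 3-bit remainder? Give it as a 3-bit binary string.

100

Modulo-2 division of 101001000001101 by 1011:
  pos 0: 1010 XOR 1011 = 0001
  pos 3: 1010 XOR 1011 = 0001
  pos 6: 1000 XOR 1011 = 0011
  pos 8: 1101 XOR 1011 = 0110
  pos 9: 1101 XOR 1011 = 0110
  pos 10: 1100 XOR 1011 = 0111
  pos 11: 1111 XOR 1011 = 0100
Remainder = 100 (nonzero — an error is detected).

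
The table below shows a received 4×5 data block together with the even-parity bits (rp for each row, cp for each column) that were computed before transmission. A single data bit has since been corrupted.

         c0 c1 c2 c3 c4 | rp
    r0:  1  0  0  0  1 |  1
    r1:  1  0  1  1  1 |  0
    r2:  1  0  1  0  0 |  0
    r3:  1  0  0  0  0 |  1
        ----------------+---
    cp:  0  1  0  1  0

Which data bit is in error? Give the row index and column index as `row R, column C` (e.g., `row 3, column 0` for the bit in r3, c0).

row 0, column 1

Recompute each row's even parity and compare to rp:
  r0: data parity 0, sent rp 1 → mismatch
  r1: data parity 0, sent rp 0 → ok
  r2: data parity 0, sent rp 0 → ok
  r3: data parity 1, sent rp 1 → ok
Recompute each column's even parity and compare to cp:
  c0: data parity 0, sent cp 0 → ok
  c1: data parity 0, sent cp 1 → mismatch
  c2: data parity 0, sent cp 0 → ok
  c3: data parity 1, sent cp 1 → ok
  c4: data parity 0, sent cp 0 → ok
Exactly one row (r0) and one column (c1) fail → the flipped bit is at their intersection.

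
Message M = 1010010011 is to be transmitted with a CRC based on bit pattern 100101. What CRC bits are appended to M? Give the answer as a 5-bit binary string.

00110

Append 5 zeros: 101001001100000. Divide by 100101 (XOR where the leading bit is 1):
  pos 0: 101001 XOR 100101 = 001100
  pos 2: 110000 XOR 100101 = 010101
  pos 3: 101011 XOR 100101 = 001110
  pos 5: 111010 XOR 100101 = 011111
  pos 6: 111110 XOR 100101 = 011011
  pos 7: 110110 XOR 100101 = 010011
  pos 8: 100110 XOR 100101 = 000011
Remainder (last 5 bits) = 00110. This is the CRC / FCS.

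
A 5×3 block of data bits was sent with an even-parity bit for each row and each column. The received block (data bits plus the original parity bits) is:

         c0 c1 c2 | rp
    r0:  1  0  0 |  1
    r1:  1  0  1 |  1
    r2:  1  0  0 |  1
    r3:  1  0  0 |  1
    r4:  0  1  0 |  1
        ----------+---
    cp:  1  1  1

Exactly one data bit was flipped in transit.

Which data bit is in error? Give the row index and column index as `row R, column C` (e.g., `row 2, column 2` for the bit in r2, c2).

row 1, column 0

Recompute each row's even parity and compare to rp:
  r0: data parity 1, sent rp 1 → ok
  r1: data parity 0, sent rp 1 → mismatch
  r2: data parity 1, sent rp 1 → ok
  r3: data parity 1, sent rp 1 → ok
  r4: data parity 1, sent rp 1 → ok
Recompute each column's even parity and compare to cp:
  c0: data parity 0, sent cp 1 → mismatch
  c1: data parity 1, sent cp 1 → ok
  c2: data parity 1, sent cp 1 → ok
Exactly one row (r1) and one column (c0) fail → the flipped bit is at their intersection.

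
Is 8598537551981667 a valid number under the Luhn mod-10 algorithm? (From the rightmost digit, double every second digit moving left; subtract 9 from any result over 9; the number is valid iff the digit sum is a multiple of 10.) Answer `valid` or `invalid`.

From the right, keep odd positions and double even positions (subtract 9 from any doubled value over 9):
  doubled (positions 2,4,...): 3 2 9 1 5 1 9 7 → sum 37
  kept (positions 1,3,...): 7 6 8 1 5 3 8 5 → sum 43
Total = 80.
80 mod 10 = 0, so the number is valid.

valid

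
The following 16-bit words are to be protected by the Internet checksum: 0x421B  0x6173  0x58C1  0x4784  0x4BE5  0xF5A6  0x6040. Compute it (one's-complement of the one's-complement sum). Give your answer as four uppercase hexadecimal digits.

One's-complement addition (fold any carry out of bit 15 back into bit 0):
  0x421B + 0x6173 = 0x0A38E
  0xA38E + 0x58C1 = 0x0FC4F
  0xFC4F + 0x4784 = 0x143D3 → wrap carry → 0x43D4
  0x43D4 + 0x4BE5 = 0x08FB9
  0x8FB9 + 0xF5A6 = 0x1855F → wrap carry → 0x8560
  0x8560 + 0x6040 = 0x0E5A0
One's-complement sum = 0xE5A0.
Checksum = ~0xE5A0 & 0xFFFF = 0x1A5F.

1A5F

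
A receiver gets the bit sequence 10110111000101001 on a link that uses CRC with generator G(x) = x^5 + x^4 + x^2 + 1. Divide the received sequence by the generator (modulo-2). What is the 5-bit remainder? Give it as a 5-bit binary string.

Modulo-2 division of 10110111000101001 by 110101:
  pos 0: 101101 XOR 110101 = 011000
  pos 1: 110001 XOR 110101 = 000100
  pos 4: 100100 XOR 110101 = 010001
  pos 5: 100010 XOR 110101 = 010111
  pos 6: 101111 XOR 110101 = 011010
  pos 7: 110100 XOR 110101 = 000001
Remainder = 11001 (nonzero — an error is detected).

11001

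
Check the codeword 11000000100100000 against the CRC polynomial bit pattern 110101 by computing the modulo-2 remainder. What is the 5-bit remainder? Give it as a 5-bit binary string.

Modulo-2 division of 11000000100100000 by 110101:
  pos 0: 110000 XOR 110101 = 000101
  pos 3: 101001 XOR 110101 = 011100
  pos 4: 111000 XOR 110101 = 001101
  pos 6: 110101 XOR 110101 = 000000
Remainder = 00000 (zero — the frame passes the CRC check).

00000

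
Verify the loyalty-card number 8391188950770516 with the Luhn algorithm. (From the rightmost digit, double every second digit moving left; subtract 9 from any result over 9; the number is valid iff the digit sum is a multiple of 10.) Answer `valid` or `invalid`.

From the right, keep odd positions and double even positions (subtract 9 from any doubled value over 9):
  doubled (positions 2,4,...): 2 0 5 1 7 2 9 7 → sum 33
  kept (positions 1,3,...): 6 5 7 0 9 8 1 3 → sum 39
Total = 72.
72 mod 10 = 2, so the number is invalid.

invalid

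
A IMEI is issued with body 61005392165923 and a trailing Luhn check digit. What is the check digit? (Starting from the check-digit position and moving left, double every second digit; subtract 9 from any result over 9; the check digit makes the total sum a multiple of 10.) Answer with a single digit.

2

Partial digits right→left: 3 2 9 5 6 1 2 9 3 5 0 0 1 6
Double every second digit counting from the check-digit position (so the 1st, 3rd, 5th, ... of the partial from the right).
  doubled (with −9 where >9): 6 9 3 4 6 0 2 → sum 30
  kept as-is: 2 5 1 9 5 0 6 → sum 28
Total = 30 + 28 = 58.
Check digit = (10 − (58 mod 10)) mod 10 = 2.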